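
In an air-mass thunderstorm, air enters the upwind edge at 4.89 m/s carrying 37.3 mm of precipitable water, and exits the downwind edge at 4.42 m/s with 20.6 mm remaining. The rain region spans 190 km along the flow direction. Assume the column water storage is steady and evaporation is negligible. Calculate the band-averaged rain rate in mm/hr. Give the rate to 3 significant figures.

Column moisture flux per unit crosswind length is F = V × PW.
Inflow: F_in = 4.89 × 37.3 = 182.397 mm·m/s
Outflow: F_out = 4.42 × 20.6 = 91.052 mm·m/s
Steady-state rate R = (F_in − F_out)/L = (182.397 − 91.052) / 190000 m = 4.808e-04 mm/s.
R = 4.808e-04 × 3600 = 1.73 mm/hr.

R ≈ 1.73 mm/hr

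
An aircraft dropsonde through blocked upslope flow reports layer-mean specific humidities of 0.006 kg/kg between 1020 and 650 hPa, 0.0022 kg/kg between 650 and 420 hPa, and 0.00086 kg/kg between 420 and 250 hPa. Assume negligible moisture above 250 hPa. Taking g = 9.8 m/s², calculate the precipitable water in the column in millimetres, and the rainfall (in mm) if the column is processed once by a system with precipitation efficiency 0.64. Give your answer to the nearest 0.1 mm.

Precipitable water is the column-integrated vapour mass per unit area: PW = (1/g) Σ q̄ Δp, with q in kg/kg and Δp in Pa (1 kg/m² of water = 1 mm).
Layer 1020–650 hPa: Δp = 370 hPa = 37000 Pa, q̄ = 0.006 kg/kg → 0.006 × 37000 / 9.8 = 22.65 mm
Layer 650–420 hPa: Δp = 230 hPa = 23000 Pa, q̄ = 0.0022 kg/kg → 0.0022 × 23000 / 9.8 = 5.16 mm
Layer 420–250 hPa: Δp = 170 hPa = 17000 Pa, q̄ = 0.00086 kg/kg → 0.00086 × 17000 / 9.8 = 1.49 mm
PW = 22.65 + 5.16 + 1.49 = 29.30 ≈ 29.3 mm.
Rainfall = ε × PW = 0.64 × 29.3 = 18.8 mm.

PW ≈ 29.3 mm; rainfall ≈ 18.8 mm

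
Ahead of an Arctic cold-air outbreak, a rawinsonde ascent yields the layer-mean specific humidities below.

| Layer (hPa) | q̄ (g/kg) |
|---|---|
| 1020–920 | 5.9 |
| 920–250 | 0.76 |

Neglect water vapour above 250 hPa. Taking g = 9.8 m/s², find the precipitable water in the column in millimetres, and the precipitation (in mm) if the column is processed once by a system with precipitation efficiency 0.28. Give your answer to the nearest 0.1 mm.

PW ≈ 11.2 mm; precipitation ≈ 3.1 mm

Precipitable water is the column-integrated vapour mass per unit area: PW = (1/g) Σ q̄ Δp, with q in kg/kg and Δp in Pa (1 kg/m² of water = 1 mm).
Layer 1020–920 hPa: Δp = 100 hPa = 10000 Pa, q̄ = 0.0059 kg/kg → 0.0059 × 10000 / 9.8 = 6.02 mm
Layer 920–250 hPa: Δp = 670 hPa = 67000 Pa, q̄ = 0.00076 kg/kg → 0.00076 × 67000 / 9.8 = 5.20 mm
PW = 6.02 + 5.20 = 11.22 ≈ 11.2 mm.
Precipitation = ε × PW = 0.28 × 11.2 = 3.1 mm.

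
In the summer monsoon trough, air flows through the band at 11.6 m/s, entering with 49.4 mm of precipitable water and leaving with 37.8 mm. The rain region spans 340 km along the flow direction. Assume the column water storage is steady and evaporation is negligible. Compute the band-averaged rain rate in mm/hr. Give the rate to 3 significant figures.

Column moisture flux per unit crosswind length is F = V × PW.
Inflow: F_in = 11.6 × 49.4 = 573.04 mm·m/s
Outflow: F_out = 11.6 × 37.8 = 438.48 mm·m/s
Steady-state rate R = (F_in − F_out)/L = (573.04 − 438.48) / 340000 m = 3.958e-04 mm/s.
R = 3.958e-04 × 3600 = 1.42 mm/hr.

R ≈ 1.42 mm/hr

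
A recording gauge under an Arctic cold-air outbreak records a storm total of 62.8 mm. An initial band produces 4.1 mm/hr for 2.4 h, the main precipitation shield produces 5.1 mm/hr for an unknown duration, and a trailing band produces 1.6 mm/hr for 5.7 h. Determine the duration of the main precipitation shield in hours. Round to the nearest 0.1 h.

Known phases: 4.1 × 2.4 + 1.6 × 5.7 = 9.84 + 9.12 = 18.96 mm.
Remaining depth = 62.8 − 18.96 = 43.84 mm.
Duration = 43.84 / 5.1 = 8.6 h.

duration ≈ 8.6 h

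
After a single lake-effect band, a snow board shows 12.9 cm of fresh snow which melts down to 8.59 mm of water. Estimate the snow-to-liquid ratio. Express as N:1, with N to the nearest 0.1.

Ratio = snow depth / SWE = 129 mm / 8.59 mm = 15.0, i.e. 15.0:1.

ratio ≈ 15.0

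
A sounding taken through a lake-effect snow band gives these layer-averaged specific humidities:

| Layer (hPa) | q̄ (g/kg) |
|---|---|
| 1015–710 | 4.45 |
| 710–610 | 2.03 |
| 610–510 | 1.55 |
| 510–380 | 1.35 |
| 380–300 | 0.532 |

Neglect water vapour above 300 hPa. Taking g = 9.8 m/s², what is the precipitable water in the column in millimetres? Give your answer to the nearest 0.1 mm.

Precipitable water is the column-integrated vapour mass per unit area: PW = (1/g) Σ q̄ Δp, with q in kg/kg and Δp in Pa (1 kg/m² of water = 1 mm).
Layer 1015–710 hPa: Δp = 305 hPa = 30500 Pa, q̄ = 0.00445 kg/kg → 0.00445 × 30500 / 9.8 = 13.85 mm
Layer 710–610 hPa: Δp = 100 hPa = 10000 Pa, q̄ = 0.00203 kg/kg → 0.00203 × 10000 / 9.8 = 2.07 mm
Layer 610–510 hPa: Δp = 100 hPa = 10000 Pa, q̄ = 0.00155 kg/kg → 0.00155 × 10000 / 9.8 = 1.58 mm
Layer 510–380 hPa: Δp = 130 hPa = 13000 Pa, q̄ = 0.00135 kg/kg → 0.00135 × 13000 / 9.8 = 1.79 mm
Layer 380–300 hPa: Δp = 80 hPa = 8000 Pa, q̄ = 0.000532 kg/kg → 0.000532 × 8000 / 9.8 = 0.43 mm
PW = 13.85 + 2.07 + 1.58 + 1.79 + 0.43 = 19.72 ≈ 19.7 mm.

PW ≈ 19.7 mm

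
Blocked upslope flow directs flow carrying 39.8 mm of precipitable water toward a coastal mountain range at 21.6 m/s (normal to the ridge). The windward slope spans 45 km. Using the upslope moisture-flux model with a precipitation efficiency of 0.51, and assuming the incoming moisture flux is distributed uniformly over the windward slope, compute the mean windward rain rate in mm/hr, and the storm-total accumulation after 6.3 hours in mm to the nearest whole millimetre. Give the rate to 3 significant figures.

R ≈ 35.1 mm/hr; total ≈ 221 mm

Incoming column moisture flux per unit ridge length: F = V × PW = 21.6 × 39.8 = 859.68 mm·m/s.
Spread over the 45 km slope with efficiency ε = 0.51: R = ε·F/W = 0.51 × 859.68 / 45000 m = 9.743e-03 mm/s.
R = 9.743e-03 × 3600 = 35.1 mm/hr.
Over 6.3 h: total = 35.1 × 6.3 = 221.13 ≈ 221 mm.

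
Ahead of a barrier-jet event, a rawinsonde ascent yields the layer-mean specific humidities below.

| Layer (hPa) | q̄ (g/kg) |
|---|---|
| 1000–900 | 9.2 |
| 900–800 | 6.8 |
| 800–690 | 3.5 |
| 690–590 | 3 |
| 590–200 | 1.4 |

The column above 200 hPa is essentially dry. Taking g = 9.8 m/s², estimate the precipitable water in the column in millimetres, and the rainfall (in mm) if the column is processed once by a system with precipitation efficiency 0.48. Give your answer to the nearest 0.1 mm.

Precipitable water is the column-integrated vapour mass per unit area: PW = (1/g) Σ q̄ Δp, with q in kg/kg and Δp in Pa (1 kg/m² of water = 1 mm).
Layer 1000–900 hPa: Δp = 100 hPa = 10000 Pa, q̄ = 0.0092 kg/kg → 0.0092 × 10000 / 9.8 = 9.39 mm
Layer 900–800 hPa: Δp = 100 hPa = 10000 Pa, q̄ = 0.0068 kg/kg → 0.0068 × 10000 / 9.8 = 6.94 mm
Layer 800–690 hPa: Δp = 110 hPa = 11000 Pa, q̄ = 0.0035 kg/kg → 0.0035 × 11000 / 9.8 = 3.93 mm
Layer 690–590 hPa: Δp = 100 hPa = 10000 Pa, q̄ = 0.003 kg/kg → 0.003 × 10000 / 9.8 = 3.06 mm
Layer 590–200 hPa: Δp = 390 hPa = 39000 Pa, q̄ = 0.0014 kg/kg → 0.0014 × 39000 / 9.8 = 5.57 mm
PW = 9.39 + 6.94 + 3.93 + 3.06 + 5.57 = 28.89 ≈ 28.9 mm.
Rainfall = ε × PW = 0.48 × 28.9 = 13.9 mm.

PW ≈ 28.9 mm; rainfall ≈ 13.9 mm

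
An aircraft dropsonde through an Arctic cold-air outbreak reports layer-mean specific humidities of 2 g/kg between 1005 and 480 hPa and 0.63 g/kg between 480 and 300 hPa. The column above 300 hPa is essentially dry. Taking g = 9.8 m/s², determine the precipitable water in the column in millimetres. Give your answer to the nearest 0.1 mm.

Precipitable water is the column-integrated vapour mass per unit area: PW = (1/g) Σ q̄ Δp, with q in kg/kg and Δp in Pa (1 kg/m² of water = 1 mm).
Layer 1005–480 hPa: Δp = 525 hPa = 52500 Pa, q̄ = 0.002 kg/kg → 0.002 × 52500 / 9.8 = 10.71 mm
Layer 480–300 hPa: Δp = 180 hPa = 18000 Pa, q̄ = 0.00063 kg/kg → 0.00063 × 18000 / 9.8 = 1.16 mm
PW = 10.71 + 1.16 = 11.87 ≈ 11.9 mm.

PW ≈ 11.9 mm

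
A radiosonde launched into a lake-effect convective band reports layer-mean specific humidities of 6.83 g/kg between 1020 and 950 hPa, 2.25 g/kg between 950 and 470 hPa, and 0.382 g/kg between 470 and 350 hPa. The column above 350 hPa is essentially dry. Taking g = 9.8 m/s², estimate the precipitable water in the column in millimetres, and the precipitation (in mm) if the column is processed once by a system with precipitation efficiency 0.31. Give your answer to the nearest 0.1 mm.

Precipitable water is the column-integrated vapour mass per unit area: PW = (1/g) Σ q̄ Δp, with q in kg/kg and Δp in Pa (1 kg/m² of water = 1 mm).
Layer 1020–950 hPa: Δp = 70 hPa = 7000 Pa, q̄ = 0.00683 kg/kg → 0.00683 × 7000 / 9.8 = 4.88 mm
Layer 950–470 hPa: Δp = 480 hPa = 48000 Pa, q̄ = 0.00225 kg/kg → 0.00225 × 48000 / 9.8 = 11.02 mm
Layer 470–350 hPa: Δp = 120 hPa = 12000 Pa, q̄ = 0.000382 kg/kg → 0.000382 × 12000 / 9.8 = 0.47 mm
PW = 4.88 + 11.02 + 0.47 = 16.37 ≈ 16.4 mm.
Precipitation = ε × PW = 0.31 × 16.4 = 5.1 mm.

PW ≈ 16.4 mm; precipitation ≈ 5.1 mm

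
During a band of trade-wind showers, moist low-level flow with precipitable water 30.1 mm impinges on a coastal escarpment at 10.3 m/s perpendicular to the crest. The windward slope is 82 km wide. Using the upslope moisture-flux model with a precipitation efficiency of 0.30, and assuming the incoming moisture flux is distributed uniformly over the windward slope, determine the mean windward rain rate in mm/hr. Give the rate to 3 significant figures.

R ≈ 4.08 mm/hr

Incoming column moisture flux per unit ridge length: F = V × PW = 10.3 × 30.1 = 310.03 mm·m/s.
Spread over the 82 km slope with efficiency ε = 0.30: R = ε·F/W = 0.30 × 310.03 / 82000 m = 1.134e-03 mm/s.
R = 1.134e-03 × 3600 = 4.08 mm/hr.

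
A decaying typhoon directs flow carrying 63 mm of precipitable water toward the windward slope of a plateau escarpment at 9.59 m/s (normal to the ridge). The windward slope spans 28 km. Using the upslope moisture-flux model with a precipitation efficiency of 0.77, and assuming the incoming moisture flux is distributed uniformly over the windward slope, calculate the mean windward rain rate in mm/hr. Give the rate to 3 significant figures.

Incoming column moisture flux per unit ridge length: F = V × PW = 9.59 × 63 = 604.17 mm·m/s.
Spread over the 28 km slope with efficiency ε = 0.77: R = ε·F/W = 0.77 × 604.17 / 28000 m = 1.661e-02 mm/s.
R = 1.661e-02 × 3600 = 59.8 mm/hr.

R ≈ 59.8 mm/hr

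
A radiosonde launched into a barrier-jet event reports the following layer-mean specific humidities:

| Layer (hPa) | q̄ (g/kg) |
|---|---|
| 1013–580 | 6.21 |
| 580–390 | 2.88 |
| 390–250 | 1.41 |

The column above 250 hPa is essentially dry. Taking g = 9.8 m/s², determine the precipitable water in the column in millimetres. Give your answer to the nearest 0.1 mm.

Precipitable water is the column-integrated vapour mass per unit area: PW = (1/g) Σ q̄ Δp, with q in kg/kg and Δp in Pa (1 kg/m² of water = 1 mm).
Layer 1013–580 hPa: Δp = 433 hPa = 43300 Pa, q̄ = 0.00621 kg/kg → 0.00621 × 43300 / 9.8 = 27.44 mm
Layer 580–390 hPa: Δp = 190 hPa = 19000 Pa, q̄ = 0.00288 kg/kg → 0.00288 × 19000 / 9.8 = 5.58 mm
Layer 390–250 hPa: Δp = 140 hPa = 14000 Pa, q̄ = 0.00141 kg/kg → 0.00141 × 14000 / 9.8 = 2.01 mm
PW = 27.44 + 5.58 + 2.01 = 35.03 ≈ 35.0 mm.

PW ≈ 35.0 mm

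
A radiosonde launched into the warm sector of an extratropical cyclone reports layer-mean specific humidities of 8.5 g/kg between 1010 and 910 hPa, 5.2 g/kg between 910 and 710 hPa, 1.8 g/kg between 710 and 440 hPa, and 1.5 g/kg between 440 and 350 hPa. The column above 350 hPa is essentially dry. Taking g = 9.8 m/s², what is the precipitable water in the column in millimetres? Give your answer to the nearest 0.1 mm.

PW ≈ 25.6 mm

Precipitable water is the column-integrated vapour mass per unit area: PW = (1/g) Σ q̄ Δp, with q in kg/kg and Δp in Pa (1 kg/m² of water = 1 mm).
Layer 1010–910 hPa: Δp = 100 hPa = 10000 Pa, q̄ = 0.0085 kg/kg → 0.0085 × 10000 / 9.8 = 8.67 mm
Layer 910–710 hPa: Δp = 200 hPa = 20000 Pa, q̄ = 0.0052 kg/kg → 0.0052 × 20000 / 9.8 = 10.61 mm
Layer 710–440 hPa: Δp = 270 hPa = 27000 Pa, q̄ = 0.0018 kg/kg → 0.0018 × 27000 / 9.8 = 4.96 mm
Layer 440–350 hPa: Δp = 90 hPa = 9000 Pa, q̄ = 0.0015 kg/kg → 0.0015 × 9000 / 9.8 = 1.38 mm
PW = 8.67 + 10.61 + 4.96 + 1.38 = 25.62 ≈ 25.6 mm.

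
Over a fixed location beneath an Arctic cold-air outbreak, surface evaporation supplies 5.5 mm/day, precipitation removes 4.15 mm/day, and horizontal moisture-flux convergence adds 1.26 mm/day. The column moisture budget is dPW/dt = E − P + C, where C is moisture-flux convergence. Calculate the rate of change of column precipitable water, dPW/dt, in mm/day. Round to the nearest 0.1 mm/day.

dPW/dt ≈ 2.6 mm/day

dPW/dt = E − P + C = 5.5 − 4.15 + (1.26) = 2.6 mm/day.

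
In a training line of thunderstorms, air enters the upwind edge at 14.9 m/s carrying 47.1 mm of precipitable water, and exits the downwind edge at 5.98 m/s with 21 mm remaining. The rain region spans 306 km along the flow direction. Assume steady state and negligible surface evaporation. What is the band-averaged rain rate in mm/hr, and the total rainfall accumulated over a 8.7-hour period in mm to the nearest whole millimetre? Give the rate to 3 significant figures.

Column moisture flux per unit crosswind length is F = V × PW.
Inflow: F_in = 14.9 × 47.1 = 701.79 mm·m/s
Outflow: F_out = 5.98 × 21 = 125.58 mm·m/s
Steady-state rate R = (F_in − F_out)/L = (701.79 − 125.58) / 306000 m = 1.883e-03 mm/s.
R = 1.883e-03 × 3600 = 6.78 mm/hr.
Over 8.7 h: total = 6.78 × 8.7 = 58.986 ≈ 59 mm.

R ≈ 6.78 mm/hr; total ≈ 59 mm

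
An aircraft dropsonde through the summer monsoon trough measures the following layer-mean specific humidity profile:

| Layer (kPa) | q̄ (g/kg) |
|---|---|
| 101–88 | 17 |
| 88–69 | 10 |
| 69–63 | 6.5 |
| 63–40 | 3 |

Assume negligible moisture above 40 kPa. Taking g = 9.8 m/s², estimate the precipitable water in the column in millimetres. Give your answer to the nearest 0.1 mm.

Precipitable water is the column-integrated vapour mass per unit area: PW = (1/g) Σ q̄ Δp, with q in kg/kg and Δp in Pa (1 kg/m² of water = 1 mm).
Layer 101–88 kPa: Δp = 130 hPa = 13000 Pa, q̄ = 0.017 kg/kg → 0.017 × 13000 / 9.8 = 22.55 mm
Layer 88–69 kPa: Δp = 190 hPa = 19000 Pa, q̄ = 0.01 kg/kg → 0.01 × 19000 / 9.8 = 19.39 mm
Layer 69–63 kPa: Δp = 60 hPa = 6000 Pa, q̄ = 0.0065 kg/kg → 0.0065 × 6000 / 9.8 = 3.98 mm
Layer 63–40 kPa: Δp = 230 hPa = 23000 Pa, q̄ = 0.003 kg/kg → 0.003 × 23000 / 9.8 = 7.04 mm
PW = 22.55 + 19.39 + 3.98 + 7.04 = 52.96 ≈ 53.0 mm.

PW ≈ 53.0 mm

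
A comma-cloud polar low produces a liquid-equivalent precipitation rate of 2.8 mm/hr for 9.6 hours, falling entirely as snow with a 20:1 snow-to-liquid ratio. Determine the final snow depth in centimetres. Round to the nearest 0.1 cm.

snow depth ≈ 53.8 cm

Liquid-equivalent depth = 2.8 × 9.6 = 26.88 mm.
Snow depth = 26.88 mm × 20 = 537.6 mm = 53.8 cm.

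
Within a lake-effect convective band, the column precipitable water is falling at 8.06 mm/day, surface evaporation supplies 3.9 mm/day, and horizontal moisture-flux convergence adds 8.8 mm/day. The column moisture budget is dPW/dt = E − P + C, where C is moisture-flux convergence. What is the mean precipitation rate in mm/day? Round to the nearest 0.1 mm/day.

P ≈ 20.8 mm/day

dPW/dt = -8.06 mm/day.
P = E + C − dPW/dt = 3.9 + (8.8) − (-8.06) = 20.8 mm/day.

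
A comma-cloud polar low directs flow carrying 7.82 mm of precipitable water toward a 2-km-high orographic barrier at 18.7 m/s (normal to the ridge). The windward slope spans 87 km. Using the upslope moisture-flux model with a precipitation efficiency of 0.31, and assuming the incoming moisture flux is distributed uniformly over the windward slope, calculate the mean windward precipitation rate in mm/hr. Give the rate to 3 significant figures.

R ≈ 1.88 mm/hr

Incoming column moisture flux per unit ridge length: F = V × PW = 18.7 × 7.82 = 146.234 mm·m/s.
Spread over the 87 km slope with efficiency ε = 0.31: R = ε·F/W = 0.31 × 146.234 / 87000 m = 5.211e-04 mm/s.
R = 5.211e-04 × 3600 = 1.88 mm/hr.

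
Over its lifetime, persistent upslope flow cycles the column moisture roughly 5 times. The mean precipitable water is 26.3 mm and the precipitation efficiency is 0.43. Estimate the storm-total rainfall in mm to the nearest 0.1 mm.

rainfall ≈ 56.5 mm

Each cycle deposits ε × PW = 0.43 × 26.3 = 11.309 mm.
Over 5 cycles: 5 × 11.309 = 56.5 mm.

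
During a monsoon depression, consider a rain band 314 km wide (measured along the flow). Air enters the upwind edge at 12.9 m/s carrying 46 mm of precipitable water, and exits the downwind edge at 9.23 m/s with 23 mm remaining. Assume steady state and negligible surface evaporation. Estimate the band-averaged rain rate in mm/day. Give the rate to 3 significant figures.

R ≈ 105 mm/day

Column moisture flux per unit crosswind length is F = V × PW.
Inflow: F_in = 12.9 × 46 = 593.4 mm·m/s
Outflow: F_out = 9.23 × 23 = 212.29 mm·m/s
Steady-state rate R = (F_in − F_out)/L = (593.4 − 212.29) / 314000 m = 1.214e-03 mm/s.
R = 1.214e-03 × 3600 × 24 = 105 mm/day.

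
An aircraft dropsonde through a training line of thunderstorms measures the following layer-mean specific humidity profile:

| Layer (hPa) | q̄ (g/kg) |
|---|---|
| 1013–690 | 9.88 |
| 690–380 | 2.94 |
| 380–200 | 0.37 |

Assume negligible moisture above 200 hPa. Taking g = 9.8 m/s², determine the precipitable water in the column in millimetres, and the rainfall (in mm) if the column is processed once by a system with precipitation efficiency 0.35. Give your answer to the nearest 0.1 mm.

Precipitable water is the column-integrated vapour mass per unit area: PW = (1/g) Σ q̄ Δp, with q in kg/kg and Δp in Pa (1 kg/m² of water = 1 mm).
Layer 1013–690 hPa: Δp = 323 hPa = 32300 Pa, q̄ = 0.00988 kg/kg → 0.00988 × 32300 / 9.8 = 32.56 mm
Layer 690–380 hPa: Δp = 310 hPa = 31000 Pa, q̄ = 0.00294 kg/kg → 0.00294 × 31000 / 9.8 = 9.30 mm
Layer 380–200 hPa: Δp = 180 hPa = 18000 Pa, q̄ = 0.00037 kg/kg → 0.00037 × 18000 / 9.8 = 0.68 mm
PW = 32.56 + 9.30 + 0.68 = 42.54 ≈ 42.5 mm.
Rainfall = ε × PW = 0.35 × 42.5 = 14.9 mm.

PW ≈ 42.5 mm; rainfall ≈ 14.9 mm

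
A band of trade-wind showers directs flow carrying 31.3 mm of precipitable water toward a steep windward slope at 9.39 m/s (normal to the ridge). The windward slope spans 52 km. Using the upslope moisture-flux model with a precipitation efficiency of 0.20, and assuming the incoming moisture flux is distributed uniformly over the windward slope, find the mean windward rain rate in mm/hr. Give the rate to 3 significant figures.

R ≈ 4.07 mm/hr

Incoming column moisture flux per unit ridge length: F = V × PW = 9.39 × 31.3 = 293.907 mm·m/s.
Spread over the 52 km slope with efficiency ε = 0.20: R = ε·F/W = 0.20 × 293.907 / 52000 m = 1.130e-03 mm/s.
R = 1.130e-03 × 3600 = 4.07 mm/hr.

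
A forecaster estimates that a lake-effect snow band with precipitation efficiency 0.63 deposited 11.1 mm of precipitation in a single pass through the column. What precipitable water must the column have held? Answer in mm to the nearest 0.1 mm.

PW ≈ 17.6 mm

PW = precipitation / ε = 11.1 / 0.63 = 17.6 mm.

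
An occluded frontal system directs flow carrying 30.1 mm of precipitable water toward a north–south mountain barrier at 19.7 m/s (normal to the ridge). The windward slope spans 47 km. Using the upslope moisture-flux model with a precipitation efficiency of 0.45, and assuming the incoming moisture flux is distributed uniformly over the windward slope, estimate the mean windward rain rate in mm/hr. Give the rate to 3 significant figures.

Incoming column moisture flux per unit ridge length: F = V × PW = 19.7 × 30.1 = 592.97 mm·m/s.
Spread over the 47 km slope with efficiency ε = 0.45: R = ε·F/W = 0.45 × 592.97 / 47000 m = 5.677e-03 mm/s.
R = 5.677e-03 × 3600 = 20.4 mm/hr.

R ≈ 20.4 mm/hr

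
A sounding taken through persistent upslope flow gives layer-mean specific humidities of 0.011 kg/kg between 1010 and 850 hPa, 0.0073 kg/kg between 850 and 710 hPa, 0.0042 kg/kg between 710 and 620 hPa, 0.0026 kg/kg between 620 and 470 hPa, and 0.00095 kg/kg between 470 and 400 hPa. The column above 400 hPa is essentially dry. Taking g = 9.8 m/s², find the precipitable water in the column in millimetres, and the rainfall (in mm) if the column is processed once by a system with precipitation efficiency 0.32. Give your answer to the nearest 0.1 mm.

PW ≈ 36.9 mm; rainfall ≈ 11.8 mm

Precipitable water is the column-integrated vapour mass per unit area: PW = (1/g) Σ q̄ Δp, with q in kg/kg and Δp in Pa (1 kg/m² of water = 1 mm).
Layer 1010–850 hPa: Δp = 160 hPa = 16000 Pa, q̄ = 0.011 kg/kg → 0.011 × 16000 / 9.8 = 17.96 mm
Layer 850–710 hPa: Δp = 140 hPa = 14000 Pa, q̄ = 0.0073 kg/kg → 0.0073 × 14000 / 9.8 = 10.43 mm
Layer 710–620 hPa: Δp = 90 hPa = 9000 Pa, q̄ = 0.0042 kg/kg → 0.0042 × 9000 / 9.8 = 3.86 mm
Layer 620–470 hPa: Δp = 150 hPa = 15000 Pa, q̄ = 0.0026 kg/kg → 0.0026 × 15000 / 9.8 = 3.98 mm
Layer 470–400 hPa: Δp = 70 hPa = 7000 Pa, q̄ = 0.00095 kg/kg → 0.00095 × 7000 / 9.8 = 0.68 mm
PW = 17.96 + 10.43 + 3.86 + 3.98 + 0.68 = 36.91 ≈ 36.9 mm.
Rainfall = ε × PW = 0.32 × 36.9 = 11.8 mm.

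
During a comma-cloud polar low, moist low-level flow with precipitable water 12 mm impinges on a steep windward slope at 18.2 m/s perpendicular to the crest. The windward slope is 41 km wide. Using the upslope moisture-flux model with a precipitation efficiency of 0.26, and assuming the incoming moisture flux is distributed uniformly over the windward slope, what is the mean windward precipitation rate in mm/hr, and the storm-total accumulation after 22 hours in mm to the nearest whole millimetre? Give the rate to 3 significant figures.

Incoming column moisture flux per unit ridge length: F = V × PW = 18.2 × 12 = 218.4 mm·m/s.
Spread over the 41 km slope with efficiency ε = 0.26: R = ε·F/W = 0.26 × 218.4 / 41000 m = 1.385e-03 mm/s.
R = 1.385e-03 × 3600 = 4.99 mm/hr.
Over 22 h: total = 4.99 × 22 = 109.78 ≈ 110 mm.

R ≈ 4.99 mm/hr; total ≈ 110 mm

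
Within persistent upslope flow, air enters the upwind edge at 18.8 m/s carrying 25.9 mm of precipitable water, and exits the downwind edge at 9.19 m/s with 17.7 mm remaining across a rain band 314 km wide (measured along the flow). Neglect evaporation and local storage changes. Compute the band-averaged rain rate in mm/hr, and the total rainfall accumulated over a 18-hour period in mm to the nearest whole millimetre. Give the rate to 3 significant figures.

Column moisture flux per unit crosswind length is F = V × PW.
Inflow: F_in = 18.8 × 25.9 = 486.92 mm·m/s
Outflow: F_out = 9.19 × 17.7 = 162.663 mm·m/s
Steady-state rate R = (F_in − F_out)/L = (486.92 − 162.663) / 314000 m = 1.033e-03 mm/s.
R = 1.033e-03 × 3600 = 3.72 mm/hr.
Over 18 h: total = 3.72 × 18 = 66.96 ≈ 67 mm.

R ≈ 3.72 mm/hr; total ≈ 67 mm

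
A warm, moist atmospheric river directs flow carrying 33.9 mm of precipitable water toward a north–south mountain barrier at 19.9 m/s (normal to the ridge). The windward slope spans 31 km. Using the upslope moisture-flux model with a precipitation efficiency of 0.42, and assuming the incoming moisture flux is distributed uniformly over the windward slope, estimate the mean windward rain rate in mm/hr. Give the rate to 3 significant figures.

Incoming column moisture flux per unit ridge length: F = V × PW = 19.9 × 33.9 = 674.61 mm·m/s.
Spread over the 31 km slope with efficiency ε = 0.42: R = ε·F/W = 0.42 × 674.61 / 31000 m = 9.140e-03 mm/s.
R = 9.140e-03 × 3600 = 32.9 mm/hr.

R ≈ 32.9 mm/hr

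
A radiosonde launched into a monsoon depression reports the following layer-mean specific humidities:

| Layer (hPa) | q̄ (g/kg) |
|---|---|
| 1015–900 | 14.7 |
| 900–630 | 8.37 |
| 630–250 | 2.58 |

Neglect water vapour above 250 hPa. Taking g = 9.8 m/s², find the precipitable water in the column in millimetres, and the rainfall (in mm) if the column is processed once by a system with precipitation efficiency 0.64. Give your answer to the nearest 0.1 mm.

Precipitable water is the column-integrated vapour mass per unit area: PW = (1/g) Σ q̄ Δp, with q in kg/kg and Δp in Pa (1 kg/m² of water = 1 mm).
Layer 1015–900 hPa: Δp = 115 hPa = 11500 Pa, q̄ = 0.0147 kg/kg → 0.0147 × 11500 / 9.8 = 17.25 mm
Layer 900–630 hPa: Δp = 270 hPa = 27000 Pa, q̄ = 0.00837 kg/kg → 0.00837 × 27000 / 9.8 = 23.06 mm
Layer 630–250 hPa: Δp = 380 hPa = 38000 Pa, q̄ = 0.00258 kg/kg → 0.00258 × 38000 / 9.8 = 10.00 mm
PW = 17.25 + 23.06 + 10.00 = 50.31 ≈ 50.3 mm.
Rainfall = ε × PW = 0.64 × 50.3 = 32.2 mm.

PW ≈ 50.3 mm; rainfall ≈ 32.2 mm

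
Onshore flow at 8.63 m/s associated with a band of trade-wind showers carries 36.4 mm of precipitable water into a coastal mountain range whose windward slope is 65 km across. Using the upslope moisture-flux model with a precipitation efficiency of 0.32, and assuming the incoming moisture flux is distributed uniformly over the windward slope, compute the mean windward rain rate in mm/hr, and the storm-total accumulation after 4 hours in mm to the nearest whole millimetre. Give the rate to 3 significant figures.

Incoming column moisture flux per unit ridge length: F = V × PW = 8.63 × 36.4 = 314.132 mm·m/s.
Spread over the 65 km slope with efficiency ε = 0.32: R = ε·F/W = 0.32 × 314.132 / 65000 m = 1.546e-03 mm/s.
R = 1.546e-03 × 3600 = 5.57 mm/hr.
Over 4 h: total = 5.57 × 4 = 22.28 ≈ 22 mm.

R ≈ 5.57 mm/hr; total ≈ 22 mm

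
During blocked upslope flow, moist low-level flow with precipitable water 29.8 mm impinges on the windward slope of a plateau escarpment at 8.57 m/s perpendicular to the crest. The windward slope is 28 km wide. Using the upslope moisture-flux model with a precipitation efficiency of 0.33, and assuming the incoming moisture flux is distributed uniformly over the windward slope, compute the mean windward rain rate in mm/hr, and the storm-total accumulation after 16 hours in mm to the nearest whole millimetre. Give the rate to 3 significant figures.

Incoming column moisture flux per unit ridge length: F = V × PW = 8.57 × 29.8 = 255.386 mm·m/s.
Spread over the 28 km slope with efficiency ε = 0.33: R = ε·F/W = 0.33 × 255.386 / 28000 m = 3.010e-03 mm/s.
R = 3.010e-03 × 3600 = 10.8 mm/hr.
Over 16 h: total = 10.8 × 16 = 172.8 ≈ 173 mm.

R ≈ 10.8 mm/hr; total ≈ 173 mm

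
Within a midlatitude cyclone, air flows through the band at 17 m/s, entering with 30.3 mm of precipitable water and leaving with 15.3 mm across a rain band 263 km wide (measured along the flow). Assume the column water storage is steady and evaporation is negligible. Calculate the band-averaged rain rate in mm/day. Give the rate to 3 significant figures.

R ≈ 83.8 mm/day

Column moisture flux per unit crosswind length is F = V × PW.
Inflow: F_in = 17 × 30.3 = 515.1 mm·m/s
Outflow: F_out = 17 × 15.3 = 260.1 mm·m/s
Steady-state rate R = (F_in − F_out)/L = (515.1 − 260.1) / 263000 m = 9.696e-04 mm/s.
R = 9.696e-04 × 3600 × 24 = 83.8 mm/day.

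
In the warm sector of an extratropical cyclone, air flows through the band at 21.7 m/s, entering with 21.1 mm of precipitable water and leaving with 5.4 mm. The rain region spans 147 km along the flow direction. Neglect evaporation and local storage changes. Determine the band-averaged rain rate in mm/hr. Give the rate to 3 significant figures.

R ≈ 8.34 mm/hr

Column moisture flux per unit crosswind length is F = V × PW.
Inflow: F_in = 21.7 × 21.1 = 457.87 mm·m/s
Outflow: F_out = 21.7 × 5.4 = 117.18 mm·m/s
Steady-state rate R = (F_in − F_out)/L = (457.87 − 117.18) / 147000 m = 2.318e-03 mm/s.
R = 2.318e-03 × 3600 = 8.34 mm/hr.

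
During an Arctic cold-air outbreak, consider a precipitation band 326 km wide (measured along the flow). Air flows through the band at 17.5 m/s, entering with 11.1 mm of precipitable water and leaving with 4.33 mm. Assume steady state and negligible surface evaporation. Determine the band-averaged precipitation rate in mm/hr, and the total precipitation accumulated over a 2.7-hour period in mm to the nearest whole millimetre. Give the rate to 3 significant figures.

R ≈ 1.31 mm/hr; total ≈ 4 mm

Column moisture flux per unit crosswind length is F = V × PW.
Inflow: F_in = 17.5 × 11.1 = 194.25 mm·m/s
Outflow: F_out = 17.5 × 4.33 = 75.775 mm·m/s
Steady-state rate R = (F_in − F_out)/L = (194.25 − 75.775) / 326000 m = 3.634e-04 mm/s.
R = 3.634e-04 × 3600 = 1.31 mm/hr.
Over 2.7 h: total = 1.31 × 2.7 = 3.537 ≈ 4 mm.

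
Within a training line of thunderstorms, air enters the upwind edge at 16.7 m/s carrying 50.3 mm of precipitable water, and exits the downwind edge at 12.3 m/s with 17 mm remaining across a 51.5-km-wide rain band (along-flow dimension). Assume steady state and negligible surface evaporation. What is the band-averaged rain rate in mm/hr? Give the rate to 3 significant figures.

Column moisture flux per unit crosswind length is F = V × PW.
Inflow: F_in = 16.7 × 50.3 = 840.01 mm·m/s
Outflow: F_out = 12.3 × 17 = 209.1 mm·m/s
Steady-state rate R = (F_in − F_out)/L = (840.01 − 209.1) / 51500 m = 1.225e-02 mm/s.
R = 1.225e-02 × 3600 = 44.1 mm/hr.

R ≈ 44.1 mm/hr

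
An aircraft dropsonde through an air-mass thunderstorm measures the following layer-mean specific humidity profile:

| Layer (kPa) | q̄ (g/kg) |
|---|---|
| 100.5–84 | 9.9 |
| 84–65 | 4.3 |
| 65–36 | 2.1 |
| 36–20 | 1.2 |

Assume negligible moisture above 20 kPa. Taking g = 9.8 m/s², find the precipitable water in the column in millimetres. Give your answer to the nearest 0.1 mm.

PW ≈ 33.2 mm

Precipitable water is the column-integrated vapour mass per unit area: PW = (1/g) Σ q̄ Δp, with q in kg/kg and Δp in Pa (1 kg/m² of water = 1 mm).
Layer 100.5–84 kPa: Δp = 165 hPa = 16500 Pa, q̄ = 0.0099 kg/kg → 0.0099 × 16500 / 9.8 = 16.67 mm
Layer 84–65 kPa: Δp = 190 hPa = 19000 Pa, q̄ = 0.0043 kg/kg → 0.0043 × 19000 / 9.8 = 8.34 mm
Layer 65–36 kPa: Δp = 290 hPa = 29000 Pa, q̄ = 0.0021 kg/kg → 0.0021 × 29000 / 9.8 = 6.21 mm
Layer 36–20 kPa: Δp = 160 hPa = 16000 Pa, q̄ = 0.0012 kg/kg → 0.0012 × 16000 / 9.8 = 1.96 mm
PW = 16.67 + 8.34 + 6.21 + 1.96 = 33.18 ≈ 33.2 mm.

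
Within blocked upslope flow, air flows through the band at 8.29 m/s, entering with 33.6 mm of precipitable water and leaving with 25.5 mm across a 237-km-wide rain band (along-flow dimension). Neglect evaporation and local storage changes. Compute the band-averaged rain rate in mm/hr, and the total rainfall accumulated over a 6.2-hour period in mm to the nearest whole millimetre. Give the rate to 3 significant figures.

R ≈ 1.02 mm/hr; total ≈ 6 mm

Column moisture flux per unit crosswind length is F = V × PW.
Inflow: F_in = 8.29 × 33.6 = 278.544 mm·m/s
Outflow: F_out = 8.29 × 25.5 = 211.395 mm·m/s
Steady-state rate R = (F_in − F_out)/L = (278.544 − 211.395) / 237000 m = 2.833e-04 mm/s.
R = 2.833e-04 × 3600 = 1.02 mm/hr.
Over 6.2 h: total = 1.02 × 6.2 = 6.324 ≈ 6 mm.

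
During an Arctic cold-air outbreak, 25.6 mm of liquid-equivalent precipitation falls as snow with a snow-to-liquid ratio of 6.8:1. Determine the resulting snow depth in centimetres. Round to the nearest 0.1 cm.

Snow depth = liquid × ratio = 25.6 mm × 6.8 = 174.08 mm = 17.4 cm.

snow depth ≈ 17.4 cm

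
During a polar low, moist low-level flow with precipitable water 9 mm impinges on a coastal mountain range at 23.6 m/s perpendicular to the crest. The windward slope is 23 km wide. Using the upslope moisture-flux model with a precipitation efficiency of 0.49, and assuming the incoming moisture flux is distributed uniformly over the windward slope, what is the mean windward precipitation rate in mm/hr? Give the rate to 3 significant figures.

Incoming column moisture flux per unit ridge length: F = V × PW = 23.6 × 9 = 212.4 mm·m/s.
Spread over the 23 km slope with efficiency ε = 0.49: R = ε·F/W = 0.49 × 212.4 / 23000 m = 4.525e-03 mm/s.
R = 4.525e-03 × 3600 = 16.3 mm/hr.

R ≈ 16.3 mm/hr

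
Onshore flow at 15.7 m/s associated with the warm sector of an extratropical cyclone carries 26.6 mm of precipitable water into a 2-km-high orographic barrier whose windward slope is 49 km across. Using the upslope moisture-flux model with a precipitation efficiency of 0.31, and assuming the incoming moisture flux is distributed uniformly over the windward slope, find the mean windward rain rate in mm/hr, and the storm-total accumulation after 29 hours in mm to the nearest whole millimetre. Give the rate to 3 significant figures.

R ≈ 9.51 mm/hr; total ≈ 276 mm

Incoming column moisture flux per unit ridge length: F = V × PW = 15.7 × 26.6 = 417.62 mm·m/s.
Spread over the 49 km slope with efficiency ε = 0.31: R = ε·F/W = 0.31 × 417.62 / 49000 m = 2.642e-03 mm/s.
R = 2.642e-03 × 3600 = 9.51 mm/hr.
Over 29 h: total = 9.51 × 29 = 275.79 ≈ 276 mm.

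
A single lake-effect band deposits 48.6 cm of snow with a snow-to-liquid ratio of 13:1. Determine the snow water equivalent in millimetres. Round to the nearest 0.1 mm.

SWE = snow depth / ratio = 48.6 cm / 13 = 3.738 cm = 37.4 mm.

SWE ≈ 37.4 mm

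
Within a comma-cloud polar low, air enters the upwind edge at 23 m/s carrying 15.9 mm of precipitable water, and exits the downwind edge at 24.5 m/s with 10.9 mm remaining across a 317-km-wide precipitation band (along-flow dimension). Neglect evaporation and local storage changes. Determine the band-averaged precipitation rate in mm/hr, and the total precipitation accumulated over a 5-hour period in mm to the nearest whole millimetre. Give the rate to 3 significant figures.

R ≈ 1.12 mm/hr; total ≈ 6 mm

Column moisture flux per unit crosswind length is F = V × PW.
Inflow: F_in = 23 × 15.9 = 365.7 mm·m/s
Outflow: F_out = 24.5 × 10.9 = 267.05 mm·m/s
Steady-state rate R = (F_in − F_out)/L = (365.7 − 267.05) / 317000 m = 3.112e-04 mm/s.
R = 3.112e-04 × 3600 = 1.12 mm/hr.
Over 5 h: total = 1.12 × 5 = 5.6 ≈ 6 mm.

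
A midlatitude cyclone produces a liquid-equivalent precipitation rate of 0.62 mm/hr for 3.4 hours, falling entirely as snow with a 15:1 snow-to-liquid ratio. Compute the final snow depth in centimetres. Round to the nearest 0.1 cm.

snow depth ≈ 3.2 cm

Liquid-equivalent depth = 0.62 × 3.4 = 2.108 mm.
Snow depth = 2.108 mm × 15 = 31.62 mm = 3.2 cm.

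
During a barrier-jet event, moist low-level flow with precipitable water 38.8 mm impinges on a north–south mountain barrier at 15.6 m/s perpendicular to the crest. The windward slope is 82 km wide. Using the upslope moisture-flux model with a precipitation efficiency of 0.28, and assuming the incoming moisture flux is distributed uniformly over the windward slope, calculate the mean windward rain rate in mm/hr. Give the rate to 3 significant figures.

Incoming column moisture flux per unit ridge length: F = V × PW = 15.6 × 38.8 = 605.28 mm·m/s.
Spread over the 82 km slope with efficiency ε = 0.28: R = ε·F/W = 0.28 × 605.28 / 82000 m = 2.067e-03 mm/s.
R = 2.067e-03 × 3600 = 7.44 mm/hr.

R ≈ 7.44 mm/hr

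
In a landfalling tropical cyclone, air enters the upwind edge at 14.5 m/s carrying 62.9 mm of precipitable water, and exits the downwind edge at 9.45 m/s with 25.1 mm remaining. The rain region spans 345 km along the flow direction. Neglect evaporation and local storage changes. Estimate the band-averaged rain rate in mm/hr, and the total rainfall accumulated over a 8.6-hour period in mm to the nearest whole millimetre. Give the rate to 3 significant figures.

Column moisture flux per unit crosswind length is F = V × PW.
Inflow: F_in = 14.5 × 62.9 = 912.05 mm·m/s
Outflow: F_out = 9.45 × 25.1 = 237.195 mm·m/s
Steady-state rate R = (F_in − F_out)/L = (912.05 − 237.195) / 345000 m = 1.956e-03 mm/s.
R = 1.956e-03 × 3600 = 7.04 mm/hr.
Over 8.6 h: total = 7.04 × 8.6 = 60.544 ≈ 61 mm.

R ≈ 7.04 mm/hr; total ≈ 61 mm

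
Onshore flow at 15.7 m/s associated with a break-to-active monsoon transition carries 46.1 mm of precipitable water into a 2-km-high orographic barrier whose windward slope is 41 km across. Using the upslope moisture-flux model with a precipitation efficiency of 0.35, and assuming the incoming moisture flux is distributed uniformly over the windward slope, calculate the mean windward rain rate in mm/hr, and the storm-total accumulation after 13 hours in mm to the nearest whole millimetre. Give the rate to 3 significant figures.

Incoming column moisture flux per unit ridge length: F = V × PW = 15.7 × 46.1 = 723.77 mm·m/s.
Spread over the 41 km slope with efficiency ε = 0.35: R = ε·F/W = 0.35 × 723.77 / 41000 m = 6.179e-03 mm/s.
R = 6.179e-03 × 3600 = 22.2 mm/hr.
Over 13 h: total = 22.2 × 13 = 288.6 ≈ 289 mm.

R ≈ 22.2 mm/hr; total ≈ 289 mm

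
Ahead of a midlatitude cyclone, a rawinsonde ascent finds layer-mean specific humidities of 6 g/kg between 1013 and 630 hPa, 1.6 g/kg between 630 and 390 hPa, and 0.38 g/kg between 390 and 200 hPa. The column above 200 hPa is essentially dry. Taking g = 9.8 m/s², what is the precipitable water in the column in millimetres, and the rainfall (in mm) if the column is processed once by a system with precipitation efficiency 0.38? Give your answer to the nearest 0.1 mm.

PW ≈ 28.1 mm; rainfall ≈ 10.7 mm

Precipitable water is the column-integrated vapour mass per unit area: PW = (1/g) Σ q̄ Δp, with q in kg/kg and Δp in Pa (1 kg/m² of water = 1 mm).
Layer 1013–630 hPa: Δp = 383 hPa = 38300 Pa, q̄ = 0.006 kg/kg → 0.006 × 38300 / 9.8 = 23.45 mm
Layer 630–390 hPa: Δp = 240 hPa = 24000 Pa, q̄ = 0.0016 kg/kg → 0.0016 × 24000 / 9.8 = 3.92 mm
Layer 390–200 hPa: Δp = 190 hPa = 19000 Pa, q̄ = 0.00038 kg/kg → 0.00038 × 19000 / 9.8 = 0.74 mm
PW = 23.45 + 3.92 + 0.74 = 28.11 ≈ 28.1 mm.
Rainfall = ε × PW = 0.38 × 28.1 = 10.7 mm.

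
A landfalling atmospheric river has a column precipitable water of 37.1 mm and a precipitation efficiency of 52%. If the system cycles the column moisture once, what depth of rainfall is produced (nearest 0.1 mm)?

rainfall ≈ 19.3 mm

Rainfall = ε × PW = 0.52 × 37.1 = 19.3 mm.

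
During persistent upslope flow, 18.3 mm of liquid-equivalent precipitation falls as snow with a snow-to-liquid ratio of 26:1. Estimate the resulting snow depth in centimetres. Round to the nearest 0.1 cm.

Snow depth = liquid × ratio = 18.3 mm × 26 = 475.8 mm = 47.6 cm.

snow depth ≈ 47.6 cm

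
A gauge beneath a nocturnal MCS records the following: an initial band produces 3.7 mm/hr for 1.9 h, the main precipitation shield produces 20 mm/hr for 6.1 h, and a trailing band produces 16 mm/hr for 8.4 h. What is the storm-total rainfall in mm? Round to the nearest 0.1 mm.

total ≈ 263.4 mm

Total = Σ Rᵢ Δtᵢ = 3.7 × 1.9 + 20 × 6.1 + 16 × 8.4
      = 7.03 + 122 + 134.4 = 263.4 mm.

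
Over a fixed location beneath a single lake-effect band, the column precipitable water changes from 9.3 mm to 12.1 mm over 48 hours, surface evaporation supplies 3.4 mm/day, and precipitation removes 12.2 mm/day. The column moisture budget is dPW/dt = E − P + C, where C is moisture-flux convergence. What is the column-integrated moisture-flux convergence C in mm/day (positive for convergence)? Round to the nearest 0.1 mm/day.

C ≈ 10.2 mm/day

dPW/dt = (12.1 − 9.3) mm / (48/24 day) = +1.400 mm/day.
C = dPW/dt − E + P = (+1.400) − 3.4 + 12.2 = 10.2 mm/day.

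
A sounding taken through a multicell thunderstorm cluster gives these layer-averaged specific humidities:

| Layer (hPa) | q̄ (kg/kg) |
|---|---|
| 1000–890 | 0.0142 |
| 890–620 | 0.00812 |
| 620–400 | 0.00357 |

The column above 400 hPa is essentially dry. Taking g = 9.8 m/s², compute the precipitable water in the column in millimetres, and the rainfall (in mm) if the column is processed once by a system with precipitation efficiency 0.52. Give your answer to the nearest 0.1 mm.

Precipitable water is the column-integrated vapour mass per unit area: PW = (1/g) Σ q̄ Δp, with q in kg/kg and Δp in Pa (1 kg/m² of water = 1 mm).
Layer 1000–890 hPa: Δp = 110 hPa = 11000 Pa, q̄ = 0.0142 kg/kg → 0.0142 × 11000 / 9.8 = 15.94 mm
Layer 890–620 hPa: Δp = 270 hPa = 27000 Pa, q̄ = 0.00812 kg/kg → 0.00812 × 27000 / 9.8 = 22.37 mm
Layer 620–400 hPa: Δp = 220 hPa = 22000 Pa, q̄ = 0.00357 kg/kg → 0.00357 × 22000 / 9.8 = 8.01 mm
PW = 15.94 + 22.37 + 8.01 = 46.32 ≈ 46.3 mm.
Rainfall = ε × PW = 0.52 × 46.3 = 24.1 mm.

PW ≈ 46.3 mm; rainfall ≈ 24.1 mm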